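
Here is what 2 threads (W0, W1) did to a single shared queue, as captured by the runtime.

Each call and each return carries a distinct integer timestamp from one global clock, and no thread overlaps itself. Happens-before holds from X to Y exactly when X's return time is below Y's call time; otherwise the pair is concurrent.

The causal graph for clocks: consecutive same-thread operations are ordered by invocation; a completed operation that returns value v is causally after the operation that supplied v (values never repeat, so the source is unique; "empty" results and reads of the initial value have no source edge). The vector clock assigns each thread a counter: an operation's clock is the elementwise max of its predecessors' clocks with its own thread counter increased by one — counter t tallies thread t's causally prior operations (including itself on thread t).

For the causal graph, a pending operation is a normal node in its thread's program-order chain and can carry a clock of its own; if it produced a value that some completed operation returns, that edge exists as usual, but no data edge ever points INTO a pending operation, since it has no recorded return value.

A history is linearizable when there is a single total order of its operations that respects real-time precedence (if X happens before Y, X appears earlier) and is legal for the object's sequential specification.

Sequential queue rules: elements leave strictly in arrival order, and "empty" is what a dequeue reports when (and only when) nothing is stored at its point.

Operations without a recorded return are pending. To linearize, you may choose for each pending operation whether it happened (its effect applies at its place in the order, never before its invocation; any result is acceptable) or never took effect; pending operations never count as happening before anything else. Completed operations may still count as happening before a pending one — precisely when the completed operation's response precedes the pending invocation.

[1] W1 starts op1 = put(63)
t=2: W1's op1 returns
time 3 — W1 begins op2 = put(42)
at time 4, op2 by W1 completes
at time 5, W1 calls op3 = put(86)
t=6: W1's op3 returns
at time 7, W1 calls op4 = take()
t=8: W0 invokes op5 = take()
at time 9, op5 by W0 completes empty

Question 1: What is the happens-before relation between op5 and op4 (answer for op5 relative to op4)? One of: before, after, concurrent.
concurrent

op5 spans [8,9], op4 spans [7,…)
the intervals overlap in both directions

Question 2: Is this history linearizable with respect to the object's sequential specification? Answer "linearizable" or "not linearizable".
not linearizable

already the first 9 events (up to op5's response at time 9) admit no linearization; the first 8 still do
exactly one order of the 4 completed ops respects real time; the queue replay fails
completion choices over the 1 pending operation (op4) were checked; none helps
sample order op1, op2, op3, op5 (pending dropped) stalls at step 4 — op5 take() → empty has no legal effect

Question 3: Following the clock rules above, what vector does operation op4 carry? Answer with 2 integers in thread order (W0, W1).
(0, 4)

op1, invoked 1, has no incoming edges; only W1's bump applies → (0, 1)
op5, invoked 8, has no incoming edges; only W0's bump applies → (1, 0)
VC(op2, invoked at 3): max of VC(op1)=(0, 1), then +1 on thread W1 → (0, 2)
VC(op3, invoked at 5): max of VC(op2)=(0, 2), then +1 on thread W1 → (0, 3)
VC(op4, invoked at 7): max of VC(op3)=(0, 3), then +1 on thread W1 → (0, 4)
target: VC(op4) = (0, 4)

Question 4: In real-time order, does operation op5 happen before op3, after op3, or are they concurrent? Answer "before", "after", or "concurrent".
after

op5 spans [8,9], op3 spans [5,6]
resp(op3)=6 < inv(op5)=8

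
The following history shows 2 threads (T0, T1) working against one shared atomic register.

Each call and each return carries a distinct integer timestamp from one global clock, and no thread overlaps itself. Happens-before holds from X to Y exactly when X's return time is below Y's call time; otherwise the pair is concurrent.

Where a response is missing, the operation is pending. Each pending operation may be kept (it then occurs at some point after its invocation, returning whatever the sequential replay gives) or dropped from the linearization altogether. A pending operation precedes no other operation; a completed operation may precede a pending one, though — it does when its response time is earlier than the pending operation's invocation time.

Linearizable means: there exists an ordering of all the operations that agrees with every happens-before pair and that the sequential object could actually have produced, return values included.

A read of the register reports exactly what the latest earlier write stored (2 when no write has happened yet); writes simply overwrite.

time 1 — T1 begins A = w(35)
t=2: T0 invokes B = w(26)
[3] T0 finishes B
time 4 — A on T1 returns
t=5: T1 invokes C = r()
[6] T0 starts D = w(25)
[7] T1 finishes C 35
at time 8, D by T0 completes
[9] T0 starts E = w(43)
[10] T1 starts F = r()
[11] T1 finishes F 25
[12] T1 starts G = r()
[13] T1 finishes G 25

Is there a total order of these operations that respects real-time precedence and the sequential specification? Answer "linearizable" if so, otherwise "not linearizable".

witness order: B, A, C, D, F, G
step 1: B w(26) — value 26
step 2: A w(35) — value 35
step 3: C r() → 35 — value 35
step 4: D w(25) — value 25
step 5: F r() → 25 — value 25
step 6: G r() → 25 — value 25

linearizable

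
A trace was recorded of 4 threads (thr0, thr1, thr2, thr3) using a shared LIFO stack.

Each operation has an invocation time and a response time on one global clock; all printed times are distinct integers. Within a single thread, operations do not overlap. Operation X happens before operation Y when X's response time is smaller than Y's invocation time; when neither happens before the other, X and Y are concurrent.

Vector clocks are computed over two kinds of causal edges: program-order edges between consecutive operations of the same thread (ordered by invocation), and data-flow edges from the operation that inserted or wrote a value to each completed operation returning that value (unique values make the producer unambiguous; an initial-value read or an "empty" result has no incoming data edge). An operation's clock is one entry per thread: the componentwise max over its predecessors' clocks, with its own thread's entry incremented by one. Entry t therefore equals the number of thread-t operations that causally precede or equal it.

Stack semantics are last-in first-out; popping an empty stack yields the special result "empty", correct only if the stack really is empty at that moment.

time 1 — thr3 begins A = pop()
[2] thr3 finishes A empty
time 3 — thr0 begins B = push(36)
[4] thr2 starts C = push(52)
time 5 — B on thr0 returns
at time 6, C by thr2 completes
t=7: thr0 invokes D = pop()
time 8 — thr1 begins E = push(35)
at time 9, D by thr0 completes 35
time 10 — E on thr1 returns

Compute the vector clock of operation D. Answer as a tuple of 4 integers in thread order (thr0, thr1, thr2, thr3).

(2, 1, 0, 0)

VC(A, invoked at 1): no causal predecessors; +1 on thr3 → (0, 0, 0, 1)
VC(C, invoked at 4): no causal predecessors; +1 on thr2 → (0, 0, 1, 0)
VC(E, invoked at 8): no causal predecessors; +1 on thr1 → (0, 1, 0, 0)
VC(B, invoked at 3): no causal predecessors; +1 on thr0 → (1, 0, 0, 0)
D (invocation 7): componentwise max over VC(B)=(1, 0, 0, 0), VC(E)=(0, 1, 0, 0), +1 at thr0, giving (2, 1, 0, 0)
target: VC(D) = (2, 1, 0, 0)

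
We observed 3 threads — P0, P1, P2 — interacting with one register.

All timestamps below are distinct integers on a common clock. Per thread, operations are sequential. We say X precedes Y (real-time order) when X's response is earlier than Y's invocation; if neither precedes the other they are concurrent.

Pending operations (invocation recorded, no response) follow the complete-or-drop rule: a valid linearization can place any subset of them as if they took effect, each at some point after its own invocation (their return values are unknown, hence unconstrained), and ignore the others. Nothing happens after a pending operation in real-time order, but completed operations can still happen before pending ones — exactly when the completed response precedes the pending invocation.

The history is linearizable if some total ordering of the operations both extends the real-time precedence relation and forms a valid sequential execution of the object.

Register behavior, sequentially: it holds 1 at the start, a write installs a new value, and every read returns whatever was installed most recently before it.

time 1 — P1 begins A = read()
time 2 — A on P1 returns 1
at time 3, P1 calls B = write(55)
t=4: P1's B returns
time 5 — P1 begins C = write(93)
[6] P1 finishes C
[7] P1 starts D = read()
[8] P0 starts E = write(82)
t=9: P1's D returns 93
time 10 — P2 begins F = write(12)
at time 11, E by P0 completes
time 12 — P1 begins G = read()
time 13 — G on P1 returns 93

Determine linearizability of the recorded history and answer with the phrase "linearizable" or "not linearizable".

not linearizable

events 1..12 are fine; event 13 — the response of G at time 13 — makes the prefix non-linearizable
checked exhaustively: 2 real-time-consistent orders of 6 completed operations, zero legal register replays
including or dropping the 1 pending operation (F) in any combination fails
take A, B, C, D, E, G (pending dropped): step 6 already fails, because G read() → 93 cannot occur there
take A, B, C, E, D, G (pending dropped): step 5 already fails, because D read() → 93 cannot occur there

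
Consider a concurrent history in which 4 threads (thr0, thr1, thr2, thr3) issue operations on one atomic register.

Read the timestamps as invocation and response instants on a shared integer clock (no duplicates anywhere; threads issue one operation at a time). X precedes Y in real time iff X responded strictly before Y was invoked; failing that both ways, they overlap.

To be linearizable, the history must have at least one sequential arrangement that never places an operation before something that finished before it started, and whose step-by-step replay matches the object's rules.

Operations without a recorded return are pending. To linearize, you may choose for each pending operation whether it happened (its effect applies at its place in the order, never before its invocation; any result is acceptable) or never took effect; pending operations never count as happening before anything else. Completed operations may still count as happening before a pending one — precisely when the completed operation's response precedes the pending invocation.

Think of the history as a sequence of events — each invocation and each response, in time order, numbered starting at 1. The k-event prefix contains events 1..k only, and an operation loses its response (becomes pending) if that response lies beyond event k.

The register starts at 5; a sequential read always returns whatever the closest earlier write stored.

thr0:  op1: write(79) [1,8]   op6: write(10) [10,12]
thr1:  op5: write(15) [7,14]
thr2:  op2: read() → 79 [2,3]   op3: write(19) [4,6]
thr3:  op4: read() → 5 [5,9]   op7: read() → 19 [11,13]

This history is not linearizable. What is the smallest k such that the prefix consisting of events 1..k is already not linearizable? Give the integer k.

9

a valid linearization of events 1..8 exists, for instance op1, op2, op3:
step 1: op1 write(79) — value 79
step 2: op2 read() → 79 — value 79
step 3: op3 write(19) — value 19
at event 9 (op4's time-9 response) nothing linearizes any more
no completion choice of the 1 pending operation (op5) rescues it — every subset was tried
one such order, op1, op2, op3, op4 (pending dropped), breaks at step 4 where op4 read() → 5 is illegal
one such order, op1, op2, op4, op3 (pending dropped), breaks at step 3 where op4 read() → 5 is illegal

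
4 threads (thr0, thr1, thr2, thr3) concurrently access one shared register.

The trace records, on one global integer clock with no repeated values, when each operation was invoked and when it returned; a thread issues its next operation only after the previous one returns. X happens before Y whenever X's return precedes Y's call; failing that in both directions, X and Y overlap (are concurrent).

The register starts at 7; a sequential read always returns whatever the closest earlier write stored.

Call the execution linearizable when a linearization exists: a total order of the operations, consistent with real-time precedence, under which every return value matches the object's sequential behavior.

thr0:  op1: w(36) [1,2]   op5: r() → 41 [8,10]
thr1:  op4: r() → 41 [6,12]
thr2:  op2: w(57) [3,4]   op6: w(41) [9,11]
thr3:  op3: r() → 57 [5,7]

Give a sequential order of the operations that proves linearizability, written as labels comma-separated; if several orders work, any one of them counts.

1. op1 w(36), leaving value 36
2. op2 w(57), leaving value 57
3. op3 r() → 57, leaving value 57
4. op6 w(41), leaving value 41
5. op4 r() → 41, leaving value 41
6. op5 r() → 41, leaving value 41

op1, op2, op3, op6, op4, op5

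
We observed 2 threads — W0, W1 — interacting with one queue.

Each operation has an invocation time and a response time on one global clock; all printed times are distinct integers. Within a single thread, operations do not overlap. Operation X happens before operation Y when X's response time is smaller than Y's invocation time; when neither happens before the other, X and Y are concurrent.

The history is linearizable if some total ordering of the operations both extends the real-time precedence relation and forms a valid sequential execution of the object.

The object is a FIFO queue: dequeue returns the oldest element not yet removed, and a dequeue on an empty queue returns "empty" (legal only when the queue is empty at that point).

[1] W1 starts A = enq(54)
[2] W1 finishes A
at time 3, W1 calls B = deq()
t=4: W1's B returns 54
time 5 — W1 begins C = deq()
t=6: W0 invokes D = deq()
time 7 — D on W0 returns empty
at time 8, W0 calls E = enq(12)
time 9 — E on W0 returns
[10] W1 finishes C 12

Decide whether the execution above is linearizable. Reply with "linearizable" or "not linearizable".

linearizable

witness order: A, B, D, E, C
1. A enq(54), leaving queue <54>
2. B deq() → 54, leaving queue <>
3. D deq() → empty, leaving queue <>
4. E enq(12), leaving queue <12>
5. C deq() → 12, leaving queue <>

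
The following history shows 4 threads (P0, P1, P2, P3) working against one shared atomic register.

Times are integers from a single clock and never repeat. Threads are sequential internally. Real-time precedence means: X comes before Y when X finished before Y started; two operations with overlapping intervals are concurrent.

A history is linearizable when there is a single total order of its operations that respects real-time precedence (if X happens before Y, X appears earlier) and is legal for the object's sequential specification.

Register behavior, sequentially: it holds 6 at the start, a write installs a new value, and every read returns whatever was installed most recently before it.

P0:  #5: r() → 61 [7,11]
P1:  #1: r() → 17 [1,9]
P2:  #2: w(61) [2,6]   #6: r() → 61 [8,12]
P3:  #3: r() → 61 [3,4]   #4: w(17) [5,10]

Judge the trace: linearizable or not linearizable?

one valid linearization: #2, #3, #5, #6, #4, #1
1. #2 w(61), leaving value 61
2. #3 r() → 61, leaving value 61
3. #5 r() → 61, leaving value 61
4. #6 r() → 61, leaving value 61
5. #4 w(17), leaving value 17
6. #1 r() → 17, leaving value 17

linearizable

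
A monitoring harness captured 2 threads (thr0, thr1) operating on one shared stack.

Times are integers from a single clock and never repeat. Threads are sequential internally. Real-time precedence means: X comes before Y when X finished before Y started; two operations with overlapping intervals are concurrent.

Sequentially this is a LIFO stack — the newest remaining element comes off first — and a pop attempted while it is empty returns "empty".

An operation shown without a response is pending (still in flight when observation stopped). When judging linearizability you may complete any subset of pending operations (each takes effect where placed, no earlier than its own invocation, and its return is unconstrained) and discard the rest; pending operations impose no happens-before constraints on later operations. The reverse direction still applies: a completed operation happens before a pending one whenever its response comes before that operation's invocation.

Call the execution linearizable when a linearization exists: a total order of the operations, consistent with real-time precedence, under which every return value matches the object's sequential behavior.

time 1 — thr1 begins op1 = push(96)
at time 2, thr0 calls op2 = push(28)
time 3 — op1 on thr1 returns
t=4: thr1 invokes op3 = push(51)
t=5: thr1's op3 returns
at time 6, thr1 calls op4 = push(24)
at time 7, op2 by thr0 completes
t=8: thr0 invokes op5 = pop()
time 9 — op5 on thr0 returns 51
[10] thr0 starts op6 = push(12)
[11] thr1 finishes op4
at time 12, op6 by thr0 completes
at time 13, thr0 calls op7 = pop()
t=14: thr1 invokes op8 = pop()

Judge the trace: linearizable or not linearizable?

witness order: op1, op2, op3, op5, op4, op6
1. op1 push(96), leaving stack <96>
2. op2 push(28), leaving stack <96,28>
3. op3 push(51), leaving stack <96,28,51>
4. op5 pop() → 51, leaving stack <96,28>
5. op4 push(24), leaving stack <96,28,24>
6. op6 push(12), leaving stack <96,28,24,12>

linearizable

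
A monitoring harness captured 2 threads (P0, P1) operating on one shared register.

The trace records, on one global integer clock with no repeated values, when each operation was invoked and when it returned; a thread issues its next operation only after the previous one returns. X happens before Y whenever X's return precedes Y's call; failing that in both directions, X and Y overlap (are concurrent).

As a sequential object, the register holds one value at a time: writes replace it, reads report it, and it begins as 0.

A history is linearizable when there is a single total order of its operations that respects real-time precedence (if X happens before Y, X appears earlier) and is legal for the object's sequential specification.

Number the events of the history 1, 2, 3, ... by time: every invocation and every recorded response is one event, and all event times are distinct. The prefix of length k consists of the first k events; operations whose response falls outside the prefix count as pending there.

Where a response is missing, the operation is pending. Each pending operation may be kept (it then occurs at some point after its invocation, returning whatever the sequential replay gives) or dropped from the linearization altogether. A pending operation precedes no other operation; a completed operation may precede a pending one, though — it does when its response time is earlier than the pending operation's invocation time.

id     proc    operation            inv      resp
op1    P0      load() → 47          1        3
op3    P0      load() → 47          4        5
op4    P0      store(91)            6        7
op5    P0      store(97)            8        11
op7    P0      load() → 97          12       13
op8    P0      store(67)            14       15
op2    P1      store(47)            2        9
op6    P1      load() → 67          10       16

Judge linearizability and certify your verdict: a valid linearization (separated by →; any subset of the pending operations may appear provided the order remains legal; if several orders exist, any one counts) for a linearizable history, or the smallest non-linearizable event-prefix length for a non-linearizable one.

after step 1 (op2 store(47)): value 47
after step 2 (op1 load() → 47): value 47
after step 3 (op3 load() → 47): value 47
after step 4 (op4 store(91)): value 91
after step 5 (op5 store(97)): value 97
after step 6 (op7 load() → 97): value 97
after step 7 (op8 store(67)): value 67
after step 8 (op6 load() → 67): value 67

linearizable — witness: op2 → op1 → op3 → op4 → op5 → op7 → op8 → op6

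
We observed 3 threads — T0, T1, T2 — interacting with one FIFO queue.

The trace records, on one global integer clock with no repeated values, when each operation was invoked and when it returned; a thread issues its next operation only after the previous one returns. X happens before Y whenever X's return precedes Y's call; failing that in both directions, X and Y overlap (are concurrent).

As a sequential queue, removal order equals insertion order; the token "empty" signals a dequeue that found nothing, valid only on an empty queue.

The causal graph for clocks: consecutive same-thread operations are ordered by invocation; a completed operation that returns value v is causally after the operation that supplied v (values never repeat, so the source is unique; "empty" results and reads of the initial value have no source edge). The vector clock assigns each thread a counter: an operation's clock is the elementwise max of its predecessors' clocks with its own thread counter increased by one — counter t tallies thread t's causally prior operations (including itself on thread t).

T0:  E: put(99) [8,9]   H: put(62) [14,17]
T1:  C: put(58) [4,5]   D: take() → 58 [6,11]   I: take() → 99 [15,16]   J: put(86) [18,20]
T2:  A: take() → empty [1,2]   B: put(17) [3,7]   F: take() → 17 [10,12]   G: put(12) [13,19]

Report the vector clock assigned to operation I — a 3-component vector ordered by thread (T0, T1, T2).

A (invocation 1): nothing precedes it; T2's component alone gives (0, 0, 1)
C (invocation 4): nothing precedes it; T1's component alone gives (0, 1, 0)
E (invocation 8): nothing precedes it; T0's component alone gives (1, 0, 0)
merge at B (invoked 3): VC(A)=(0, 0, 1), own-thread bump on T2 → (0, 0, 2)
merge at D (invoked 6): VC(C)=(0, 1, 0), own-thread bump on T1 → (0, 2, 0)
merge at H (invoked 14): VC(E)=(1, 0, 0), own-thread bump on T0 → (2, 0, 0)
merge at F (invoked 10): VC(B)=(0, 0, 2), own-thread bump on T2 → (0, 0, 3)
merge at G (invoked 13): VC(F)=(0, 0, 3), own-thread bump on T2 → (0, 0, 4)
merge at I (invoked 15): VC(D)=(0, 2, 0), VC(E)=(1, 0, 0), own-thread bump on T1 → (1, 3, 0)
merge at J (invoked 18): VC(I)=(1, 3, 0), own-thread bump on T1 → (1, 4, 0)
target: VC(I) = (1, 3, 0)

(1, 3, 0)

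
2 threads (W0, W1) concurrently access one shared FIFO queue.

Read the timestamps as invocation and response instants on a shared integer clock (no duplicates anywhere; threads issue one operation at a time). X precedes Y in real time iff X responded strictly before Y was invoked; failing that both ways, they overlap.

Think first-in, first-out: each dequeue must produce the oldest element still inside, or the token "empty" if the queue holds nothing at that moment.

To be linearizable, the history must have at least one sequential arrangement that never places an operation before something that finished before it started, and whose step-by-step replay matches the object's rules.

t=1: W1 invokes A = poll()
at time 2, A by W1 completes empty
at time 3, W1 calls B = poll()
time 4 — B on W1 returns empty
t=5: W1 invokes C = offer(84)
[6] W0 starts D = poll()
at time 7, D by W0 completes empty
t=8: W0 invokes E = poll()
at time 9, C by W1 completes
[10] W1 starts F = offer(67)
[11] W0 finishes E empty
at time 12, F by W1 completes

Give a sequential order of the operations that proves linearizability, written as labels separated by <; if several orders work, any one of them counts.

A < B < D < E < C < F

1. A poll() → empty, leaving queue <>
2. B poll() → empty, leaving queue <>
3. D poll() → empty, leaving queue <>
4. E poll() → empty, leaving queue <>
5. C offer(84), leaving queue <84>
6. F offer(67), leaving queue <84,67>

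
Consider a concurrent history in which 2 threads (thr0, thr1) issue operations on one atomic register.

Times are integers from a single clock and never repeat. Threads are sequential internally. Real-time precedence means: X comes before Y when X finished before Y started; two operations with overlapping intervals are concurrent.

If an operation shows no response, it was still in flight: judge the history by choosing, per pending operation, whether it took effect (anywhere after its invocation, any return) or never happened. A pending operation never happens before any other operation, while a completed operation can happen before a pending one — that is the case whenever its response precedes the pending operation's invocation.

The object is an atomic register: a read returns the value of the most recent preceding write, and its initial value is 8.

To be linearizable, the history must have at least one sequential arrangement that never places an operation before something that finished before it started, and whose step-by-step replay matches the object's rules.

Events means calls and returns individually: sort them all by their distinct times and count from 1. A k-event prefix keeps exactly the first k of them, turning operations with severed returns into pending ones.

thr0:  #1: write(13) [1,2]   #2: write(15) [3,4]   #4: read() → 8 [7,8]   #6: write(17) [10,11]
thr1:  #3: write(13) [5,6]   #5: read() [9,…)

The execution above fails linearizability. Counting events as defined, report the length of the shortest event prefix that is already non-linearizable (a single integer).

8

one valid order for events 1..7 is #1, #2, #3:
1. #1 write(13), leaving value 13
2. #2 write(15), leaving value 15
3. #3 write(13), leaving value 13
include event 8 — #4 responding at 8 — and every candidate order breaks
e.g. #1, #2, #3, #4: illegal at step 4, since #4 read() → 8 cannot apply there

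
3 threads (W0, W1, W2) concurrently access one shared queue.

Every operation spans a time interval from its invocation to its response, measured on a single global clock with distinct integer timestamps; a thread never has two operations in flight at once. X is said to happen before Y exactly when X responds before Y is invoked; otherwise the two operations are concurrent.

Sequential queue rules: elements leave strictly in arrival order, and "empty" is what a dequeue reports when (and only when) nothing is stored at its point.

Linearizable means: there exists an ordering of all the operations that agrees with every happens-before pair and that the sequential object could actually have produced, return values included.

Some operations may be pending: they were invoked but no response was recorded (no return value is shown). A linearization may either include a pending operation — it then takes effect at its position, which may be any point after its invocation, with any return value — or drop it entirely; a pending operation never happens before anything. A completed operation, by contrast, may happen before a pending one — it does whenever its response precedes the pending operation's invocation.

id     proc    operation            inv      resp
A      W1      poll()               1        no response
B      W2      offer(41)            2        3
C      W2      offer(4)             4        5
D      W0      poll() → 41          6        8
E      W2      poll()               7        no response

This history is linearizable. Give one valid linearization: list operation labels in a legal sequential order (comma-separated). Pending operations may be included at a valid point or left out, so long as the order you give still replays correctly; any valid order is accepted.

1. A poll() (pending, included), leaving queue <>
2. B offer(41), leaving queue <41>
3. C offer(4), leaving queue <41,4>
4. D poll() → 41, leaving queue <4>

A, B, C, D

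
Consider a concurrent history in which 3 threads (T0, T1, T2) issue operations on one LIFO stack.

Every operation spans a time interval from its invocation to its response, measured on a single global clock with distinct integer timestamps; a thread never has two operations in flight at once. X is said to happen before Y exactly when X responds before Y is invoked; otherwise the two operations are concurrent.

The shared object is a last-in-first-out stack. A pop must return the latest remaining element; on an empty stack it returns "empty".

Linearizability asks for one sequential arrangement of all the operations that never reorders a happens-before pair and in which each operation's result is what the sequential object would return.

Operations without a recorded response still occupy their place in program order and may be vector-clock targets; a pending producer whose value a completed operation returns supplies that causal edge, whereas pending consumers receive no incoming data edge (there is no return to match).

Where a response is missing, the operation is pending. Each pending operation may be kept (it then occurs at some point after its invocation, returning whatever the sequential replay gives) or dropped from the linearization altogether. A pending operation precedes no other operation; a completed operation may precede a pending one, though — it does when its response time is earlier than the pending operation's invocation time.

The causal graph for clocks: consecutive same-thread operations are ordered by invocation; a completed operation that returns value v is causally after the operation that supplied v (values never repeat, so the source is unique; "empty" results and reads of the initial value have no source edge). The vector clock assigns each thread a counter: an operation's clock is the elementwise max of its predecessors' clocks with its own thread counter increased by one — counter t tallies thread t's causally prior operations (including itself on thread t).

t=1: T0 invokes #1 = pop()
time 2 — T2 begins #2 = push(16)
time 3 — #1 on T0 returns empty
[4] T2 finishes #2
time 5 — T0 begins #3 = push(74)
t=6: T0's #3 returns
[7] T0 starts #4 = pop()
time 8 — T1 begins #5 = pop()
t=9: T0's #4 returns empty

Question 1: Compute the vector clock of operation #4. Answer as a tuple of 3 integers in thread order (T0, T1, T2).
no predecessors for #2 (invoked 2): T2 increments from zero → (0, 0, 1)
no predecessors for #5 (invoked 8): T1 increments from zero → (0, 1, 0)
no predecessors for #1 (invoked 1): T0 increments from zero → (1, 0, 0)
invoked at 5, #3 merges VC(#1)=(1, 0, 0) and bumps T0's slot → (2, 0, 0)
invoked at 7, #4 merges VC(#3)=(2, 0, 0) and bumps T0's slot → (3, 0, 0)
target: VC(#4) = (3, 0, 0)

(3, 0, 0)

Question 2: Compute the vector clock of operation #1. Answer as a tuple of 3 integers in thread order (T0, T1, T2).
#2, invoked 2, has no incoming edges; only T2's bump applies → (0, 0, 1)
#5, invoked 8, has no incoming edges; only T1's bump applies → (0, 1, 0)
#1, invoked 1, has no incoming edges; only T0's bump applies → (1, 0, 0)
#3 (invocation 5): componentwise max over VC(#1)=(1, 0, 0), +1 at T0, giving (2, 0, 0)
#4 (invocation 7): componentwise max over VC(#3)=(2, 0, 0), +1 at T0, giving (3, 0, 0)
target: VC(#1) = (1, 0, 0)

(1, 0, 0)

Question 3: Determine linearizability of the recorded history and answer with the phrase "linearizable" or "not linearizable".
already the first 9 events (up to #4's response at time 9) admit no linearization; the first 8 still do
2 orders of the 4 completed LIFO stack ops respect real time; none is legal
no completion choice of the 1 pending operation (#5) rescues it — every subset was tried
take #1, #2, #3, #4 (pending dropped): step 4 already fails, because #4 pop() → empty cannot occur there
take #2, #1, #3, #4 (pending dropped): step 2 already fails, because #1 pop() → empty cannot occur there

not linearizable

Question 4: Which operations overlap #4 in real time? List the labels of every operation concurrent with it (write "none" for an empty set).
#4 runs from 7 to 9; window-overlapping ops are concurrent
#1 [1,3]: before
#2 [2,4]: before
#3 [5,6]: before
#5 [8,…): concurrent

#5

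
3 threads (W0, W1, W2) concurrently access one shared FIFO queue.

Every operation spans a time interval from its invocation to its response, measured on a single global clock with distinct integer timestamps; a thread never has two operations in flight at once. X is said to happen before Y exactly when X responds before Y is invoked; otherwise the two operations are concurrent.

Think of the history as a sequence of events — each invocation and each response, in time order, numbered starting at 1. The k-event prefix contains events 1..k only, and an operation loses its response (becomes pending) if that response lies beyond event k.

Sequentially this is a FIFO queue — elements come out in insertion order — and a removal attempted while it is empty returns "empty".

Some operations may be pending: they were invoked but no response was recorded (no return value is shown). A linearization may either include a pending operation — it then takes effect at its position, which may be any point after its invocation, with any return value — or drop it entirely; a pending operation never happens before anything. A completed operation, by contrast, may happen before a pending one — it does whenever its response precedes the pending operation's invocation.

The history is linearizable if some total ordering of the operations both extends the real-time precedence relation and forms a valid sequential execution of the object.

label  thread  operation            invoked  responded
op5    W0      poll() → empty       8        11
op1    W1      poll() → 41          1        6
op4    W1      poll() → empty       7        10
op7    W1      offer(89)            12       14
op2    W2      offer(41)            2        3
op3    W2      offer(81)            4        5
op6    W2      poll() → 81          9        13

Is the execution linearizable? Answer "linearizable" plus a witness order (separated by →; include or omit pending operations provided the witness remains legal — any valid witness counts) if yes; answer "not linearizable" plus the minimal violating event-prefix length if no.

linearizable — witness: op2 → op1 → op3 → op6 → op4 → op5 → op7

1. op2 offer(41), leaving queue <41>
2. op1 poll() → 41, leaving queue <>
3. op3 offer(81), leaving queue <81>
4. op6 poll() → 81, leaving queue <>
5. op4 poll() → empty, leaving queue <>
6. op5 poll() → empty, leaving queue <>
7. op7 offer(89), leaving queue <89>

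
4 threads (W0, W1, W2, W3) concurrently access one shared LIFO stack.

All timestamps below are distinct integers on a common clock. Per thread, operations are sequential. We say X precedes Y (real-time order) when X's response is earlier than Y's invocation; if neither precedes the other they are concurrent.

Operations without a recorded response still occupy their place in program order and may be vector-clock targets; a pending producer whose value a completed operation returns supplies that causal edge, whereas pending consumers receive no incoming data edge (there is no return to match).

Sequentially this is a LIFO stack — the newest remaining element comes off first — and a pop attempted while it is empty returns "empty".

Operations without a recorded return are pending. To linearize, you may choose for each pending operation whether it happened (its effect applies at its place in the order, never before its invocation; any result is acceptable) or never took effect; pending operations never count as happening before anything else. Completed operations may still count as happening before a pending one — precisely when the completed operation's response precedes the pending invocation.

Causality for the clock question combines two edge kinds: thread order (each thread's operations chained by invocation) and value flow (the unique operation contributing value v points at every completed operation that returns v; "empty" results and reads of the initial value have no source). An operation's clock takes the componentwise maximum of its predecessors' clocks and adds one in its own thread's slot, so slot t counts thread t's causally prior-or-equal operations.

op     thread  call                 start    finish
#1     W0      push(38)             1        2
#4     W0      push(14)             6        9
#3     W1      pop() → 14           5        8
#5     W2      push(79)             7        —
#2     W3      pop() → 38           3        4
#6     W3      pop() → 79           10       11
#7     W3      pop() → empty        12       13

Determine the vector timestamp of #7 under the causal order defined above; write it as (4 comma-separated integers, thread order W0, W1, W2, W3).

no predecessors for #5 (invoked 7): W2 increments from zero → (0, 0, 1, 0)
no predecessors for #1 (invoked 1): W0 increments from zero → (1, 0, 0, 0)
from VC(#1)=(1, 0, 0, 0), #2 (invoked 3) maxes components and bumps W3 → (1, 0, 0, 1)
from VC(#1)=(1, 0, 0, 0), #4 (invoked 6) maxes components and bumps W0 → (2, 0, 0, 0)
from VC(#4)=(2, 0, 0, 0), #3 (invoked 5) maxes components and bumps W1 → (2, 1, 0, 0)
from VC(#2)=(1, 0, 0, 1), VC(#5)=(0, 0, 1, 0), #6 (invoked 10) maxes components and bumps W3 → (1, 0, 1, 2)
from VC(#6)=(1, 0, 1, 2), #7 (invoked 12) maxes components and bumps W3 → (1, 0, 1, 3)
target: VC(#7) = (1, 0, 1, 3)

(1, 0, 1, 3)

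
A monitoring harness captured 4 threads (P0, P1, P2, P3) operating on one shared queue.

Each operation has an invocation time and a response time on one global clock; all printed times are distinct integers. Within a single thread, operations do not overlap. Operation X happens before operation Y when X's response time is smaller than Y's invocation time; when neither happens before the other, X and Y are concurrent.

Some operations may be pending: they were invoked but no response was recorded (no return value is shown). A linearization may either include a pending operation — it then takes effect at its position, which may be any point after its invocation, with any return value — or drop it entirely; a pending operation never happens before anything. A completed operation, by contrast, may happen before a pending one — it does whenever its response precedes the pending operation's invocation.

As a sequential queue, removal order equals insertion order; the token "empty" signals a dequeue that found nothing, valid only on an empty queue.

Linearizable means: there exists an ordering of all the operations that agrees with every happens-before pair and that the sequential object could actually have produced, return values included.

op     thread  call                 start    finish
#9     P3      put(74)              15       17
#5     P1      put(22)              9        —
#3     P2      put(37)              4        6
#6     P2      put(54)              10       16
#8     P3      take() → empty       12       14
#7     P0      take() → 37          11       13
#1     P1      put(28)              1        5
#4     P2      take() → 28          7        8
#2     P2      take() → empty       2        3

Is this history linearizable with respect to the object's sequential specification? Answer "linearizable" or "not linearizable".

one valid linearization: #2, #1, #3, #4, #7, #8, #5, #6, #9
step 1: #2 take() → empty — queue <>
step 2: #1 put(28) — queue <28>
step 3: #3 put(37) — queue <28,37>
step 4: #4 take() → 28 — queue <37>
step 5: #7 take() → 37 — queue <>
step 6: #8 take() → empty — queue <>
step 7: #5 put(22) (pending, included) — queue <22>
step 8: #6 put(54) — queue <22,54>
step 9: #9 put(74) — queue <22,54,74>

linearizable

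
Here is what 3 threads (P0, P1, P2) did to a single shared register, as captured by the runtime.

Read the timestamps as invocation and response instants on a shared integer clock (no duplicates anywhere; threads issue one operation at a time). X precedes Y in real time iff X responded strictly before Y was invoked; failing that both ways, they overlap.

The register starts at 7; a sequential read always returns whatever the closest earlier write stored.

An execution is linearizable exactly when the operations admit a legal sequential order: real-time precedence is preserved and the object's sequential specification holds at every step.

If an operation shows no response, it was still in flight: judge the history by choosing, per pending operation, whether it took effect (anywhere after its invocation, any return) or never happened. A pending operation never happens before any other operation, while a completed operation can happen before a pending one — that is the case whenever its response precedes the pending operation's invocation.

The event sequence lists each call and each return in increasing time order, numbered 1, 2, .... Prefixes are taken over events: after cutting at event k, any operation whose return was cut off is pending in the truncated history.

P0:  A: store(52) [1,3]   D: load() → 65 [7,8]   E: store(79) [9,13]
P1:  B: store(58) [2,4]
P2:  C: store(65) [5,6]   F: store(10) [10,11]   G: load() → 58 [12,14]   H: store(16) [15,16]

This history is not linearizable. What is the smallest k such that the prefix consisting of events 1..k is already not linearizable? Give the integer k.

14

one valid order for events 1..13 is A, B, C, D, E, F:
step 1: A store(52) — value 52
step 2: B store(58) — value 58
step 3: C store(65) — value 65
step 4: D load() → 65 — value 65
step 5: E store(79) — value 79
step 6: F store(10) — value 10
once event 14 joins (G's response, time 14), exhaustive search finds no witness
take A, B, C, D, E, F, G: step 7 already fails, because G load() → 58 cannot occur there
take A, B, C, D, F, E, G: step 7 already fails, because G load() → 58 cannot occur there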